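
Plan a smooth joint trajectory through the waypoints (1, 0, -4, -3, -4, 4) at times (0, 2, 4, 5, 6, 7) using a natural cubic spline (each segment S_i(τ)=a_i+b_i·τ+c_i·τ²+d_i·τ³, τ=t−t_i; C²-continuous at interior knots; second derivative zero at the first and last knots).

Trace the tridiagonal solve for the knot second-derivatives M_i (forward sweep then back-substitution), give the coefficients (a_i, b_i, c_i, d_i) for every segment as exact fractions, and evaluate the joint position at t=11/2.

Δ: Δ0=-1/2, Δ1=-2, Δ2=1, Δ3=-1, Δ4=8
row 1: diag=8, rhs=-9; c'=1/4, d'=-9/8
row 2: denom=6−2·1/4=11/2; d'=(18−2·-9/8)/(11/2)=81/22
row 3: denom=4−1·2/11=42/11; d'=(-12−1·81/22)/(42/11)=-115/28
row 4: denom=4−1·11/42=157/42; d'=(54−1·-115/28)/(157/42)=4881/314
back: M4=4881/314
back: M3=-115/28−11/42·4881/314=-1284/157
back: M2=81/22−2/11·-1284/157=1623/314
back: M1=-9/8−1/4·1623/314=-759/314
M: M0=0, M1=-759/314, M2=1623/314, M3=-1284/157, M4=4881/314, M5=0
seg 0: a=1, c=M0/2=0, d=(M1−M0)/(6·2)=-253/1256, b=Δ0−h0·(2M0+M1)/6=48/157
seg 1: a=0, c=M1/2=-759/628, d=(M2−M1)/(6·2)=397/628, b=Δ1−h1·(2M1+M2)/6=-663/314
seg 2: a=-4, c=M2/2=1623/628, d=(M3−M2)/(6·1)=-1397/628, b=Δ2−h2·(2M2+M3)/6=201/314
seg 3: a=-3, c=M3/2=-642/157, d=(M4−M3)/(6·1)=2483/628, b=Δ3−h3·(2M3+M4)/6=-543/628
seg 4: a=-4, c=M4/2=4881/628, d=(M5−M4)/(6·1)=-1627/628, b=Δ4−h4·(2M4+M5)/6=885/314
t_q=11/2 → seg 3, τ=1/2; S=-3+-543/628·τ+-642/157·τ²+2483/628·τ³=-19897/5024

  seg 0: a=1 b=48/157 c=0 d=-253/1256
  seg 1: a=0 b=-663/314 c=-759/628 d=397/628
  seg 2: a=-4 b=201/314 c=1623/628 d=-1397/628
  seg 3: a=-3 b=-543/628 c=-642/157 d=2483/628
  seg 4: a=-4 b=885/314 c=4881/628 d=-1627/628
S(11/2) = -19897/5024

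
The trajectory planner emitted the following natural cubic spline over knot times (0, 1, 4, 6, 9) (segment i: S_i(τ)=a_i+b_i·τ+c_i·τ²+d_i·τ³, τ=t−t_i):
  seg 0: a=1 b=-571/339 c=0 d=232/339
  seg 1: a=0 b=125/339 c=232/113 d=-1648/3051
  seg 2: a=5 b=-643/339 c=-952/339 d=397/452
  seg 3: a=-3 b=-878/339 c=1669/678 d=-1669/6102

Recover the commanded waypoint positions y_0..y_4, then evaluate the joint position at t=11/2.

y_0 = S_0(0) = a_0 = 1
y_1 = S_1(0) = a_1 = 0
y_2 = S_2(0) = a_2 = 5
y_3 = S_3(0) = a_3 = -3
y_4 = S_3(3) = 4
t_q=11/2 is in segment 2 (τ=3/2); S_2(τ)=-4337/3616

y_0=1 y_1=0 y_2=5 y_3=-3 y_4=4
S(11/2) = -4337/3616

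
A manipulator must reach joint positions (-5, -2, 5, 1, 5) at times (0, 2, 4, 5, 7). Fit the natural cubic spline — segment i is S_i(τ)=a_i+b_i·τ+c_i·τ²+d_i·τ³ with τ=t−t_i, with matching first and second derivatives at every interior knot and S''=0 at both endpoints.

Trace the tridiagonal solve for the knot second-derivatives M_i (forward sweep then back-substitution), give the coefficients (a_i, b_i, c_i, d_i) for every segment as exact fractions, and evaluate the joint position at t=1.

  seg 0: a=-5 b=5/32 c=0 d=43/128
  seg 1: a=-2 b=67/16 c=129/64 d=-151/128
  seg 2: a=5 b=-61/32 c=-81/16 d=95/32
  seg 3: a=1 b=-25/8 c=123/32 d=-41/64
S(1) = -577/128

Δ: Δ0=3/2, Δ1=7/2, Δ2=-4, Δ3=2
row 1: diag=8, rhs=12; c'=1/4, d'=3/2
row 2: denom=6−2·1/4=11/2; d'=(-45−2·3/2)/(11/2)=-96/11
row 3: denom=6−1·2/11=64/11; d'=(36−1·-96/11)/(64/11)=123/16
back: M3=123/16
back: M2=-96/11−2/11·123/16=-81/8
back: M1=3/2−1/4·-81/8=129/32
M: M0=0, M1=129/32, M2=-81/8, M3=123/16, M4=0
seg 0: a=-5, c=M0/2=0, d=(M1−M0)/(6·2)=43/128, b=Δ0−h0·(2M0+M1)/6=5/32
seg 1: a=-2, c=M1/2=129/64, d=(M2−M1)/(6·2)=-151/128, b=Δ1−h1·(2M1+M2)/6=67/16
seg 2: a=5, c=M2/2=-81/16, d=(M3−M2)/(6·1)=95/32, b=Δ2−h2·(2M2+M3)/6=-61/32
seg 3: a=1, c=M3/2=123/32, d=(M4−M3)/(6·2)=-41/64, b=Δ3−h3·(2M3+M4)/6=-25/8
t_q=1 → seg 0, τ=1; S=-5+5/32·τ+0·τ²+43/128·τ³=-577/128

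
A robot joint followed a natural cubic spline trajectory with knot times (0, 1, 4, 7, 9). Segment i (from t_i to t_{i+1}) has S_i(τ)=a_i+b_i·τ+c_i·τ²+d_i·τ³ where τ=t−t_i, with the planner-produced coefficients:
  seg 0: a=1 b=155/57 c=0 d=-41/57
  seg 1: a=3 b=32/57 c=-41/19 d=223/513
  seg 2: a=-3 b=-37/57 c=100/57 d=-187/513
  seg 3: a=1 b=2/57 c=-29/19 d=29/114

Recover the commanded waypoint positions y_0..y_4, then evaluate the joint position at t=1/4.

y_0 = S_0(0) = a_0 = 1
y_1 = S_1(0) = a_1 = 3
y_2 = S_2(0) = a_2 = -3
y_3 = S_3(0) = a_3 = 1
y_4 = S_3(2) = -3
t_q=1/4 is in segment 0 (τ=1/4); S_0(τ)=2029/1216

y_0=1 y_1=3 y_2=-3 y_3=1 y_4=-3
S(1/4) = 2029/1216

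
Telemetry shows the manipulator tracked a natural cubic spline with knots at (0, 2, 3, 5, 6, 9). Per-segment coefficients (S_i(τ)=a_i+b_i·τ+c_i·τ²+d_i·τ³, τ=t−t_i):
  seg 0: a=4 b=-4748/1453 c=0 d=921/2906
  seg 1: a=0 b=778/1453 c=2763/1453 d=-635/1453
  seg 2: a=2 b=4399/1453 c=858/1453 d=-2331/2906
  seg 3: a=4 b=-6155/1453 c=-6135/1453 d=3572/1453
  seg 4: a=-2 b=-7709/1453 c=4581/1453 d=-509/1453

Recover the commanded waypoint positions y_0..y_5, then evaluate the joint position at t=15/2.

y_0=4 y_1=0 y_2=2 y_3=4 y_4=-2 y_5=1
S(15/2) = -47041/11624

y_0 = S_0(0) = a_0 = 4
y_1 = S_1(0) = a_1 = 0
y_2 = S_2(0) = a_2 = 2
y_3 = S_3(0) = a_3 = 4
y_4 = S_4(0) = a_4 = -2
y_5 = S_4(3) = 1
t_q=15/2 is in segment 4 (τ=3/2); S_4(τ)=-47041/11624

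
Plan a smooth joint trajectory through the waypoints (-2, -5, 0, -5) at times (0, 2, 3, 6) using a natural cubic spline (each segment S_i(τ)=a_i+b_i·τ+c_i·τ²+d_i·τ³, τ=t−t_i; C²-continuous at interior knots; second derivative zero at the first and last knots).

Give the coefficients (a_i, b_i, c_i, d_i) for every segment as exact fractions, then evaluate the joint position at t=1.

  seg 0: a=-2 b=-1127/282 c=0 d=88/141
  seg 1: a=-5 b=985/282 c=176/47 d=-631/282
  seg 2: a=0 b=602/141 c=-279/94 d=31/94
S(1) = -505/94

Δ: Δ0=-3/2, Δ1=5, Δ2=-5/3
row 1: diag=6, rhs=39; c'=1/6, d'=13/2
row 2: denom=8−1·1/6=47/6; d'=(-40−1·13/2)/(47/6)=-279/47
back: M2=-279/47
back: M1=13/2−1/6·-279/47=352/47
M: M0=0, M1=352/47, M2=-279/47, M3=0
seg 0: a=-2, c=M0/2=0, d=(M1−M0)/(6·2)=88/141, b=Δ0−h0·(2M0+M1)/6=-1127/282
seg 1: a=-5, c=M1/2=176/47, d=(M2−M1)/(6·1)=-631/282, b=Δ1−h1·(2M1+M2)/6=985/282
seg 2: a=0, c=M2/2=-279/94, d=(M3−M2)/(6·3)=31/94, b=Δ2−h2·(2M2+M3)/6=602/141
t_q=1 → seg 0, τ=1; S=-2+-1127/282·τ+0·τ²+88/141·τ³=-505/94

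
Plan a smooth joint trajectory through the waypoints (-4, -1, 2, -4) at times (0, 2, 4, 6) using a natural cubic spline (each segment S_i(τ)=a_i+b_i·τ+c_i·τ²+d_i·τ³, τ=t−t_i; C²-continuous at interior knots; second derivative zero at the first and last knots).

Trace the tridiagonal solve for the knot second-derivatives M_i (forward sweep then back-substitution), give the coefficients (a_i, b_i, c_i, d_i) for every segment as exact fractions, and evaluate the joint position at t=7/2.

  seg 0: a=-4 b=6/5 c=0 d=3/40
  seg 1: a=-1 b=21/10 c=9/20 d=-3/8
  seg 2: a=2 b=-3/5 c=-9/5 d=3/10
S(7/2) = 607/320

Δ: Δ0=3/2, Δ1=3/2, Δ2=-3
row 1: diag=8, rhs=0; c'=1/4, d'=0
row 2: denom=8−2·1/4=15/2; d'=(-27−2·0)/(15/2)=-18/5
back: M2=-18/5
back: M1=0−1/4·-18/5=9/10
M: M0=0, M1=9/10, M2=-18/5, M3=0
seg 0: a=-4, c=M0/2=0, d=(M1−M0)/(6·2)=3/40, b=Δ0−h0·(2M0+M1)/6=6/5
seg 1: a=-1, c=M1/2=9/20, d=(M2−M1)/(6·2)=-3/8, b=Δ1−h1·(2M1+M2)/6=21/10
seg 2: a=2, c=M2/2=-9/5, d=(M3−M2)/(6·2)=3/10, b=Δ2−h2·(2M2+M3)/6=-3/5
t_q=7/2 → seg 1, τ=3/2; S=-1+21/10·τ+9/20·τ²+-3/8·τ³=607/320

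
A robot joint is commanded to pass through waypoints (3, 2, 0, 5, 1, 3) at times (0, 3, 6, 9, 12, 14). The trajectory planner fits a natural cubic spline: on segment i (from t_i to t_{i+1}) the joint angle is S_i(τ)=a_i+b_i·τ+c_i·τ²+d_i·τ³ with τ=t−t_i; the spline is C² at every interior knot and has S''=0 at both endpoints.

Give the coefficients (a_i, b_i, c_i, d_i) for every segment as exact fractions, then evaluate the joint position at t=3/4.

  seg 0: a=3 b=-7/1545 c=0 d=-508/13905
  seg 1: a=2 b=-1531/1545 c=-508/1545 d=15/103
  seg 2: a=0 b=1496/1545 c=1517/1545 d=-3472/13905
  seg 3: a=5 b=182/1545 c=-391/309 d=3623/13905
  seg 4: a=1 b=-679/1545 c=556/515 d=-278/1545
S(3/4) = 4913/1648

Δ: Δ0=-1/3, Δ1=-2/3, Δ2=5/3, Δ3=-4/3, Δ4=1
row 1: diag=12, rhs=-2; c'=1/4, d'=-1/6
row 2: denom=12−3·1/4=45/4; d'=(14−3·-1/6)/(45/4)=58/45
row 3: denom=12−3·4/15=56/5; d'=(-18−3·58/45)/(56/5)=-41/21
row 4: denom=10−3·15/56=515/56; d'=(14−3·-41/21)/(515/56)=1112/515
back: M4=1112/515
back: M3=-41/21−15/56·1112/515=-782/309
back: M2=58/45−4/15·-782/309=3034/1545
back: M1=-1/6−1/4·3034/1545=-1016/1545
M: M0=0, M1=-1016/1545, M2=3034/1545, M3=-782/309, M4=1112/515, M5=0
seg 0: a=3, c=M0/2=0, d=(M1−M0)/(6·3)=-508/13905, b=Δ0−h0·(2M0+M1)/6=-7/1545
seg 1: a=2, c=M1/2=-508/1545, d=(M2−M1)/(6·3)=15/103, b=Δ1−h1·(2M1+M2)/6=-1531/1545
seg 2: a=0, c=M2/2=1517/1545, d=(M3−M2)/(6·3)=-3472/13905, b=Δ2−h2·(2M2+M3)/6=1496/1545
seg 3: a=5, c=M3/2=-391/309, d=(M4−M3)/(6·3)=3623/13905, b=Δ3−h3·(2M3+M4)/6=182/1545
seg 4: a=1, c=M4/2=556/515, d=(M5−M4)/(6·2)=-278/1545, b=Δ4−h4·(2M4+M5)/6=-679/1545
t_q=3/4 → seg 0, τ=3/4; S=3+-7/1545·τ+0·τ²+-508/13905·τ³=4913/1648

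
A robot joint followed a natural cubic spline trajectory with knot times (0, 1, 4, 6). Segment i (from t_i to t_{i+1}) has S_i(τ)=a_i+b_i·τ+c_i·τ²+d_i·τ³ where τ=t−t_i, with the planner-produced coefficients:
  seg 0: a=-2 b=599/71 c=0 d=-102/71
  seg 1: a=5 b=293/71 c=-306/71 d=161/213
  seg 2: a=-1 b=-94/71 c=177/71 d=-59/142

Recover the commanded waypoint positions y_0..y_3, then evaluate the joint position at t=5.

y_0 = S_0(0) = a_0 = -2
y_1 = S_1(0) = a_1 = 5
y_2 = S_2(0) = a_2 = -1
y_3 = S_2(2) = 3
t_q=5 is in segment 2 (τ=1); S_2(τ)=-35/142

y_0=-2 y_1=5 y_2=-1 y_3=3
S(5) = -35/142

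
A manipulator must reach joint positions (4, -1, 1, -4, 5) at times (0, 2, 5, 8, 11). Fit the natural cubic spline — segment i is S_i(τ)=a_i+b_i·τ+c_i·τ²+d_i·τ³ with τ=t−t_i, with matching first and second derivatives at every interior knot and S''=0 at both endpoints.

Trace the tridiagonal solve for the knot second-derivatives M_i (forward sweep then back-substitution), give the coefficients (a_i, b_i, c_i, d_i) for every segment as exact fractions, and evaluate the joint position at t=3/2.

  seg 0: a=4 b=-78/23 c=0 d=41/184
  seg 1: a=-1 b=-33/46 c=123/92 d=-725/2484
  seg 2: a=1 b=-53/92 c=-89/69 d=767/2484
  seg 3: a=-4 b=1/46 c=137/92 d=-137/828
S(3/2) = -493/1472

Δ: Δ0=-5/2, Δ1=2/3, Δ2=-5/3, Δ3=3
row 1: diag=10, rhs=19; c'=3/10, d'=19/10
row 2: denom=12−3·3/10=111/10; d'=(-14−3·19/10)/(111/10)=-197/111
row 3: denom=12−3·10/37=414/37; d'=(28−3·-197/111)/(414/37)=137/46
back: M3=137/46
back: M2=-197/111−10/37·137/46=-178/69
back: M1=19/10−3/10·-178/69=123/46
M: M0=0, M1=123/46, M2=-178/69, M3=137/46, M4=0
seg 0: a=4, c=M0/2=0, d=(M1−M0)/(6·2)=41/184, b=Δ0−h0·(2M0+M1)/6=-78/23
seg 1: a=-1, c=M1/2=123/92, d=(M2−M1)/(6·3)=-725/2484, b=Δ1−h1·(2M1+M2)/6=-33/46
seg 2: a=1, c=M2/2=-89/69, d=(M3−M2)/(6·3)=767/2484, b=Δ2−h2·(2M2+M3)/6=-53/92
seg 3: a=-4, c=M3/2=137/92, d=(M4−M3)/(6·3)=-137/828, b=Δ3−h3·(2M3+M4)/6=1/46
t_q=3/2 → seg 0, τ=3/2; S=4+-78/23·τ+0·τ²+41/184·τ³=-493/1472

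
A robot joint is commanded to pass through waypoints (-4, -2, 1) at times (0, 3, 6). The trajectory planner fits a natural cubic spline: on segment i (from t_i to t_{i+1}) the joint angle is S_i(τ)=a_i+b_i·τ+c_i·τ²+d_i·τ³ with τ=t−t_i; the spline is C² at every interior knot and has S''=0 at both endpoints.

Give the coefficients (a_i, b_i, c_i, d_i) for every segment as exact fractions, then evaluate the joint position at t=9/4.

Δ: Δ0=2/3, Δ1=1
row 1: diag=12, rhs=2; c'=1/4, d'=1/6
back: M1=1/6
M: M0=0, M1=1/6, M2=0
seg 0: a=-4, c=M0/2=0, d=(M1−M0)/(6·3)=1/108, b=Δ0−h0·(2M0+M1)/6=7/12
seg 1: a=-2, c=M1/2=1/12, d=(M2−M1)/(6·3)=-1/108, b=Δ1−h1·(2M1+M2)/6=5/6
t_q=9/4 → seg 0, τ=9/4; S=-4+7/12·τ+0·τ²+1/108·τ³=-661/256

  seg 0: a=-4 b=7/12 c=0 d=1/108
  seg 1: a=-2 b=5/6 c=1/12 d=-1/108
S(9/4) = -661/256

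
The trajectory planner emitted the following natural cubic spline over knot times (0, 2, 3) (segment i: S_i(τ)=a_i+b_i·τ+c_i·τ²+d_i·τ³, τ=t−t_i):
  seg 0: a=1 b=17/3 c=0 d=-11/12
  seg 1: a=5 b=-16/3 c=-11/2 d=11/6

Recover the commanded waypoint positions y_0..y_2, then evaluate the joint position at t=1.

y_0 = S_0(0) = a_0 = 1
y_1 = S_1(0) = a_1 = 5
y_2 = S_1(1) = -4
t_q=1 is in segment 0 (τ=1); S_0(τ)=23/4

y_0=1 y_1=5 y_2=-4
S(1) = 23/4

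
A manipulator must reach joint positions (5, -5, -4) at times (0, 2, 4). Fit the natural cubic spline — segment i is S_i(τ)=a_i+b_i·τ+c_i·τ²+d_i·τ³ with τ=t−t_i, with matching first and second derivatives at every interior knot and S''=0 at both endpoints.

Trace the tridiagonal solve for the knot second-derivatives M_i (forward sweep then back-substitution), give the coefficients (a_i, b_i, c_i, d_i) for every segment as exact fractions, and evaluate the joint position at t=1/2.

Δ: Δ0=-5, Δ1=1/2
row 1: diag=8, rhs=33; c'=1/4, d'=33/8
back: M1=33/8
M: M0=0, M1=33/8, M2=0
seg 0: a=5, c=M0/2=0, d=(M1−M0)/(6·2)=11/32, b=Δ0−h0·(2M0+M1)/6=-51/8
seg 1: a=-5, c=M1/2=33/16, d=(M2−M1)/(6·2)=-11/32, b=Δ1−h1·(2M1+M2)/6=-9/4
t_q=1/2 → seg 0, τ=1/2; S=5+-51/8·τ+0·τ²+11/32·τ³=475/256

  seg 0: a=5 b=-51/8 c=0 d=11/32
  seg 1: a=-5 b=-9/4 c=33/16 d=-11/32
S(1/2) = 475/256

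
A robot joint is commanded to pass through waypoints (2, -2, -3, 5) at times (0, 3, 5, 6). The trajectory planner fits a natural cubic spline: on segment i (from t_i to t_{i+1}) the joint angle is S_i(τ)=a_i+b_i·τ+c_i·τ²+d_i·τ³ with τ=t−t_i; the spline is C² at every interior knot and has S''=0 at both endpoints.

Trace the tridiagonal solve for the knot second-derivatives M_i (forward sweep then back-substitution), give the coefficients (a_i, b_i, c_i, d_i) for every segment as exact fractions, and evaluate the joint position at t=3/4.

Δ: Δ0=-4/3, Δ1=-1/2, Δ2=8
row 1: diag=10, rhs=5; c'=1/5, d'=1/2
row 2: denom=6−2·1/5=28/5; d'=(51−2·1/2)/(28/5)=125/14
back: M2=125/14
back: M1=1/2−1/5·125/14=-9/7
M: M0=0, M1=-9/7, M2=125/14, M3=0
seg 0: a=2, c=M0/2=0, d=(M1−M0)/(6·3)=-1/14, b=Δ0−h0·(2M0+M1)/6=-29/42
seg 1: a=-2, c=M1/2=-9/14, d=(M2−M1)/(6·2)=143/168, b=Δ1−h1·(2M1+M2)/6=-55/21
seg 2: a=-3, c=M2/2=125/28, d=(M3−M2)/(6·1)=-125/84, b=Δ2−h2·(2M2+M3)/6=211/42
t_q=3/4 → seg 0, τ=3/4; S=2+-29/42·τ+0·τ²+-1/14·τ³=1301/896

  seg 0: a=2 b=-29/42 c=0 d=-1/14
  seg 1: a=-2 b=-55/21 c=-9/14 d=143/168
  seg 2: a=-3 b=211/42 c=125/28 d=-125/84
S(3/4) = 1301/896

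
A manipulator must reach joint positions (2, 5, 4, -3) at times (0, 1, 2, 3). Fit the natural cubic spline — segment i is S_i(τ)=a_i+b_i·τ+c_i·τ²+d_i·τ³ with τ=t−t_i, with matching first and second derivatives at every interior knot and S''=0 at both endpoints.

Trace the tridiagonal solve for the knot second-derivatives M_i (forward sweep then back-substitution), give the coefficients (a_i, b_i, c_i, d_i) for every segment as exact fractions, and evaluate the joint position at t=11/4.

  seg 0: a=2 b=11/3 c=0 d=-2/3
  seg 1: a=5 b=5/3 c=-2 d=-2/3
  seg 2: a=4 b=-13/3 c=-4 d=4/3
S(11/4) = -15/16

Δ: Δ0=3, Δ1=-1, Δ2=-7
row 1: diag=4, rhs=-24; c'=1/4, d'=-6
row 2: denom=4−1·1/4=15/4; d'=(-36−1·-6)/(15/4)=-8
back: M2=-8
back: M1=-6−1/4·-8=-4
M: M0=0, M1=-4, M2=-8, M3=0
seg 0: a=2, c=M0/2=0, d=(M1−M0)/(6·1)=-2/3, b=Δ0−h0·(2M0+M1)/6=11/3
seg 1: a=5, c=M1/2=-2, d=(M2−M1)/(6·1)=-2/3, b=Δ1−h1·(2M1+M2)/6=5/3
seg 2: a=4, c=M2/2=-4, d=(M3−M2)/(6·1)=4/3, b=Δ2−h2·(2M2+M3)/6=-13/3
t_q=11/4 → seg 2, τ=3/4; S=4+-13/3·τ+-4·τ²+4/3·τ³=-15/16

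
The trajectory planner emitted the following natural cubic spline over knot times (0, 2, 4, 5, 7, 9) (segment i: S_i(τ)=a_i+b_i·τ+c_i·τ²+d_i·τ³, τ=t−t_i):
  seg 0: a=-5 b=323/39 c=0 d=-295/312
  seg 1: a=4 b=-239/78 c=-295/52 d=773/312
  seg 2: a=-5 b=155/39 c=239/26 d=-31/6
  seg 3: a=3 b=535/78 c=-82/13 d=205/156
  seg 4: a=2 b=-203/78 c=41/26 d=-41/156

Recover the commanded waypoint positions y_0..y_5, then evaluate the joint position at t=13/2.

y_0 = S_0(0) = a_0 = -5
y_1 = S_1(0) = a_1 = 4
y_2 = S_2(0) = a_2 = -5
y_3 = S_3(0) = a_3 = 3
y_4 = S_4(0) = a_4 = 2
y_5 = S_4(2) = 1
t_q=13/2 is in segment 3 (τ=3/2); S_3(τ)=113/32

y_0=-5 y_1=4 y_2=-5 y_3=3 y_4=2 y_5=1
S(13/2) = 113/32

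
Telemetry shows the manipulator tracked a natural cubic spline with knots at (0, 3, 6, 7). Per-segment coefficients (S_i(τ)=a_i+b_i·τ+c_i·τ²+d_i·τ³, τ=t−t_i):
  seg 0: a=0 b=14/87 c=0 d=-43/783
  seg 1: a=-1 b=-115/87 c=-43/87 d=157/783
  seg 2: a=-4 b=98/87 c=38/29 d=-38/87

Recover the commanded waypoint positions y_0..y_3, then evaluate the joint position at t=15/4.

y_0=0 y_1=-1 y_2=-4 y_3=-2
S(15/4) = -4055/1856

y_0 = S_0(0) = a_0 = 0
y_1 = S_1(0) = a_1 = -1
y_2 = S_2(0) = a_2 = -4
y_3 = S_2(1) = -2
t_q=15/4 is in segment 1 (τ=3/4); S_1(τ)=-4055/1856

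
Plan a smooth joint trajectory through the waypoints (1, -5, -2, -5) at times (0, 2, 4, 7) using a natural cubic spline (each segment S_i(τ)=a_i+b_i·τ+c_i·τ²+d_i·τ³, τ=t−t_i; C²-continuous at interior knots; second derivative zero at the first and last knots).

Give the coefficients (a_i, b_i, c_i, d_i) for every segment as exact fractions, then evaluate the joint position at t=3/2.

Δ: Δ0=-3, Δ1=3/2, Δ2=-1
row 1: diag=8, rhs=27; c'=1/4, d'=27/8
row 2: denom=10−2·1/4=19/2; d'=(-15−2·27/8)/(19/2)=-87/38
back: M2=-87/38
back: M1=27/8−1/4·-87/38=75/19
M: M0=0, M1=75/19, M2=-87/38, M3=0
seg 0: a=1, c=M0/2=0, d=(M1−M0)/(6·2)=25/76, b=Δ0−h0·(2M0+M1)/6=-82/19
seg 1: a=-5, c=M1/2=75/38, d=(M2−M1)/(6·2)=-79/152, b=Δ1−h1·(2M1+M2)/6=-7/19
seg 2: a=-2, c=M2/2=-87/76, d=(M3−M2)/(6·3)=29/228, b=Δ2−h2·(2M2+M3)/6=49/38
t_q=3/2 → seg 0, τ=3/2; S=1+-82/19·τ+0·τ²+25/76·τ³=-2653/608

  seg 0: a=1 b=-82/19 c=0 d=25/76
  seg 1: a=-5 b=-7/19 c=75/38 d=-79/152
  seg 2: a=-2 b=49/38 c=-87/76 d=29/228
S(3/2) = -2653/608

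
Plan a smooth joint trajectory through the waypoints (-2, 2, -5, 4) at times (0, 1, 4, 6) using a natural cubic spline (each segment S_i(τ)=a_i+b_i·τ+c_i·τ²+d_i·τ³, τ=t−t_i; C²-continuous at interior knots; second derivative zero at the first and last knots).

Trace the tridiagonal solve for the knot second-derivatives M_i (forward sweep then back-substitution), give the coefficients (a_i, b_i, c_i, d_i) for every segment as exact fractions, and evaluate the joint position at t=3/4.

  seg 0: a=-2 b=2207/426 c=0 d=-503/426
  seg 1: a=2 b=349/213 c=-503/142 d=105/142
  seg 2: a=-5 b=149/426 c=221/71 d=-221/426
S(3/4) = 12609/9088

Δ: Δ0=4, Δ1=-7/3, Δ2=9/2
row 1: diag=8, rhs=-38; c'=3/8, d'=-19/4
row 2: denom=10−3·3/8=71/8; d'=(41−3·-19/4)/(71/8)=442/71
back: M2=442/71
back: M1=-19/4−3/8·442/71=-503/71
M: M0=0, M1=-503/71, M2=442/71, M3=0
seg 0: a=-2, c=M0/2=0, d=(M1−M0)/(6·1)=-503/426, b=Δ0−h0·(2M0+M1)/6=2207/426
seg 1: a=2, c=M1/2=-503/142, d=(M2−M1)/(6·3)=105/142, b=Δ1−h1·(2M1+M2)/6=349/213
seg 2: a=-5, c=M2/2=221/71, d=(M3−M2)/(6·2)=-221/426, b=Δ2−h2·(2M2+M3)/6=149/426
t_q=3/4 → seg 0, τ=3/4; S=-2+2207/426·τ+0·τ²+-503/426·τ³=12609/9088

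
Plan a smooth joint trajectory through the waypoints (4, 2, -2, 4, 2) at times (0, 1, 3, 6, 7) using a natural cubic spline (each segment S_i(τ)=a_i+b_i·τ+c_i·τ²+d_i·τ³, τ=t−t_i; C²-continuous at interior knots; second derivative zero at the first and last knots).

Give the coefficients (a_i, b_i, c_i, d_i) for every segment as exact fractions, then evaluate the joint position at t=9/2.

  seg 0: a=4 b=-350/197 c=0 d=-44/197
  seg 1: a=2 b=-482/197 c=-132/197 d=88/197
  seg 2: a=-2 b=46/197 c=396/197 d=-280/591
  seg 3: a=4 b=-98/197 c=-444/197 d=148/197
S(9/2) = 251/197

Δ: Δ0=-2, Δ1=-2, Δ2=2, Δ3=-2
row 1: diag=6, rhs=0; c'=1/3, d'=0
row 2: denom=10−2·1/3=28/3; d'=(24−2·0)/(28/3)=18/7
row 3: denom=8−3·9/28=197/28; d'=(-24−3·18/7)/(197/28)=-888/197
back: M3=-888/197
back: M2=18/7−9/28·-888/197=792/197
back: M1=0−1/3·792/197=-264/197
M: M0=0, M1=-264/197, M2=792/197, M3=-888/197, M4=0
seg 0: a=4, c=M0/2=0, d=(M1−M0)/(6·1)=-44/197, b=Δ0−h0·(2M0+M1)/6=-350/197
seg 1: a=2, c=M1/2=-132/197, d=(M2−M1)/(6·2)=88/197, b=Δ1−h1·(2M1+M2)/6=-482/197
seg 2: a=-2, c=M2/2=396/197, d=(M3−M2)/(6·3)=-280/591, b=Δ2−h2·(2M2+M3)/6=46/197
seg 3: a=4, c=M3/2=-444/197, d=(M4−M3)/(6·1)=148/197, b=Δ3−h3·(2M3+M4)/6=-98/197
t_q=9/2 → seg 2, τ=3/2; S=-2+46/197·τ+396/197·τ²+-280/591·τ³=251/197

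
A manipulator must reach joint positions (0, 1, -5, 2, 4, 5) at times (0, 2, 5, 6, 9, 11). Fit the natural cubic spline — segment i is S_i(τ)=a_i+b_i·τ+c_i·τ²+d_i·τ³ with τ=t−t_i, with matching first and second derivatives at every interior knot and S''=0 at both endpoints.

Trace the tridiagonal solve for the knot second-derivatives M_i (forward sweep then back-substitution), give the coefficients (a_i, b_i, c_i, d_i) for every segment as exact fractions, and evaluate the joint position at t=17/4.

  seg 0: a=0 b=18943/9882 c=0 d=-7001/19764
  seg 1: a=1 b=-23063/9882 c=-7001/3294 d=33154/44469
  seg 2: a=-5 b=49843/9882 c=45305/9882 d=-481/183
  seg 3: a=2 b=62531/9882 c=-32617/9882 d=20954/44469
  seg 4: a=4 b=-7447/9882 c=3097/3294 d=-3097/19764
S(17/4) = -57259/8784

Δ: Δ0=1/2, Δ1=-2, Δ2=7, Δ3=2/3, Δ4=1/2
row 1: diag=10, rhs=-15; c'=3/10, d'=-3/2
row 2: denom=8−3·3/10=71/10; d'=(54−3·-3/2)/(71/10)=585/71
row 3: denom=8−1·10/71=558/71; d'=(-38−1·585/71)/(558/71)=-3283/558
row 4: denom=10−3·71/186=549/62; d'=(-1−3·-3283/558)/(549/62)=3097/1647
back: M4=3097/1647
back: M3=-3283/558−71/186·3097/1647=-32617/4941
back: M2=585/71−10/71·-32617/4941=45305/4941
back: M1=-3/2−3/10·45305/4941=-7001/1647
M: M0=0, M1=-7001/1647, M2=45305/4941, M3=-32617/4941, M4=3097/1647, M5=0
seg 0: a=0, c=M0/2=0, d=(M1−M0)/(6·2)=-7001/19764, b=Δ0−h0·(2M0+M1)/6=18943/9882
seg 1: a=1, c=M1/2=-7001/3294, d=(M2−M1)/(6·3)=33154/44469, b=Δ1−h1·(2M1+M2)/6=-23063/9882
seg 2: a=-5, c=M2/2=45305/9882, d=(M3−M2)/(6·1)=-481/183, b=Δ2−h2·(2M2+M3)/6=49843/9882
seg 3: a=2, c=M3/2=-32617/9882, d=(M4−M3)/(6·3)=20954/44469, b=Δ3−h3·(2M3+M4)/6=62531/9882
seg 4: a=4, c=M4/2=3097/3294, d=(M5−M4)/(6·2)=-3097/19764, b=Δ4−h4·(2M4+M5)/6=-7447/9882
t_q=17/4 → seg 1, τ=9/4; S=1+-23063/9882·τ+-7001/3294·τ²+33154/44469·τ³=-57259/8784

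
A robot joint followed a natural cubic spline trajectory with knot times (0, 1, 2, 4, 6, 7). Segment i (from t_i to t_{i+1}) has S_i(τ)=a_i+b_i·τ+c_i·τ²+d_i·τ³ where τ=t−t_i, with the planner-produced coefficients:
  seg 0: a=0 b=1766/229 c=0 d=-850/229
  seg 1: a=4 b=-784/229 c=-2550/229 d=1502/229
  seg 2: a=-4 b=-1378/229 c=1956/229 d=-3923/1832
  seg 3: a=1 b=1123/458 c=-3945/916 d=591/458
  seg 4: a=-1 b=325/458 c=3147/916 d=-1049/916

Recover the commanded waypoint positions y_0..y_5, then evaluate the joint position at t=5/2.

y_0=0 y_1=4 y_2=-4 y_3=1 y_4=-1 y_5=2
S(5/2) = -75347/14656

y_0 = S_0(0) = a_0 = 0
y_1 = S_1(0) = a_1 = 4
y_2 = S_2(0) = a_2 = -4
y_3 = S_3(0) = a_3 = 1
y_4 = S_4(0) = a_4 = -1
y_5 = S_4(1) = 2
t_q=5/2 is in segment 2 (τ=1/2); S_2(τ)=-75347/14656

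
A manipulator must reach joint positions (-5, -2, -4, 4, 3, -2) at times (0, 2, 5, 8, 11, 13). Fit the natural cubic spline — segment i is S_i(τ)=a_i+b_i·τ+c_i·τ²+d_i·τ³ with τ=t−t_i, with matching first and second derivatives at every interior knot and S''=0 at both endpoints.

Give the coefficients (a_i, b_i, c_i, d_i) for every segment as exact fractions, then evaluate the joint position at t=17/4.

  seg 0: a=-5 b=16771/7614 c=0 d=-2675/15228
  seg 1: a=-2 b=721/7614 c=-2675/2538 d=9139/34263
  seg 2: a=-4 b=7405/7614 c=10253/7614 d=-190/729
  seg 3: a=4 b=15343/7614 c=-7607/7614 d=2470/34263
  seg 4: a=3 b=-15479/7614 c=-889/2538 d=889/15228
S(17/4) = -110575/27072

Δ: Δ0=3/2, Δ1=-2/3, Δ2=8/3, Δ3=-1/3, Δ4=-5/2
row 1: diag=10, rhs=-13; c'=3/10, d'=-13/10
row 2: denom=12−3·3/10=111/10; d'=(20−3·-13/10)/(111/10)=239/111
row 3: denom=12−3·10/37=414/37; d'=(-18−3·239/111)/(414/37)=-905/414
row 4: denom=10−3·37/138=423/46; d'=(-13−3·-905/414)/(423/46)=-889/1269
back: M4=-889/1269
back: M3=-905/414−37/138·-889/1269=-7607/3807
back: M2=239/111−10/37·-7607/3807=10253/3807
back: M1=-13/10−3/10·10253/3807=-2675/1269
M: M0=0, M1=-2675/1269, M2=10253/3807, M3=-7607/3807, M4=-889/1269, M5=0
seg 0: a=-5, c=M0/2=0, d=(M1−M0)/(6·2)=-2675/15228, b=Δ0−h0·(2M0+M1)/6=16771/7614
seg 1: a=-2, c=M1/2=-2675/2538, d=(M2−M1)/(6·3)=9139/34263, b=Δ1−h1·(2M1+M2)/6=721/7614
seg 2: a=-4, c=M2/2=10253/7614, d=(M3−M2)/(6·3)=-190/729, b=Δ2−h2·(2M2+M3)/6=7405/7614
seg 3: a=4, c=M3/2=-7607/7614, d=(M4−M3)/(6·3)=2470/34263, b=Δ3−h3·(2M3+M4)/6=15343/7614
seg 4: a=3, c=M4/2=-889/2538, d=(M5−M4)/(6·2)=889/15228, b=Δ4−h4·(2M4+M5)/6=-15479/7614
t_q=17/4 → seg 1, τ=9/4; S=-2+721/7614·τ+-2675/2538·τ²+9139/34263·τ³=-110575/27072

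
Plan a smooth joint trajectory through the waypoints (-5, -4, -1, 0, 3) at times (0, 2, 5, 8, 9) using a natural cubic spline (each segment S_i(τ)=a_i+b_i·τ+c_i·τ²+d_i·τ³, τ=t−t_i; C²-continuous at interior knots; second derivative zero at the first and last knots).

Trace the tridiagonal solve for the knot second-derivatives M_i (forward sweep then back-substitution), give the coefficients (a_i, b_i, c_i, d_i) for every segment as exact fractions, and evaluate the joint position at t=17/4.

Δ: Δ0=1/2, Δ1=1, Δ2=1/3, Δ3=3
row 1: diag=10, rhs=3; c'=3/10, d'=3/10
row 2: denom=12−3·3/10=111/10; d'=(-4−3·3/10)/(111/10)=-49/111
row 3: denom=8−3·10/37=266/37; d'=(16−3·-49/111)/(266/37)=641/266
back: M3=641/266
back: M2=-49/111−10/37·641/266=-436/399
back: M1=3/10−3/10·-436/399=167/266
M: M0=0, M1=167/266, M2=-436/399, M3=641/266, M4=0
seg 0: a=-5, c=M0/2=0, d=(M1−M0)/(6·2)=167/3192, b=Δ0−h0·(2M0+M1)/6=116/399
seg 1: a=-4, c=M1/2=167/532, d=(M2−M1)/(6·3)=-1373/14364, b=Δ1−h1·(2M1+M2)/6=733/798
seg 2: a=-1, c=M2/2=-218/399, d=(M3−M2)/(6·3)=2795/14364, b=Δ2−h2·(2M2+M3)/6=353/1596
seg 3: a=0, c=M3/2=641/532, d=(M4−M3)/(6·1)=-641/1596, b=Δ3−h3·(2M3+M4)/6=1753/798
t_q=17/4 → seg 1, τ=9/4; S=-4+733/798·τ+167/532·τ²+-1373/14364·τ³=-48787/34048

  seg 0: a=-5 b=116/399 c=0 d=167/3192
  seg 1: a=-4 b=733/798 c=167/532 d=-1373/14364
  seg 2: a=-1 b=353/1596 c=-218/399 d=2795/14364
  seg 3: a=0 b=1753/798 c=641/532 d=-641/1596
S(17/4) = -48787/34048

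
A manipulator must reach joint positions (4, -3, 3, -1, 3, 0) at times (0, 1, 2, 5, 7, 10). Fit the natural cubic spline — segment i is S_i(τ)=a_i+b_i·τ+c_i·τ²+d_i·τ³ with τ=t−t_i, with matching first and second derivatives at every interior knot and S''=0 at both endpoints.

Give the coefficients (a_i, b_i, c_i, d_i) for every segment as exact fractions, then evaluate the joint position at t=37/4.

  seg 0: a=4 b=-2329/218 c=0 d=803/218
  seg 1: a=-3 b=40/109 c=2409/218 d=-1181/218
  seg 2: a=3 b=1355/218 c=-567/109 d=5269/5886
  seg 3: a=-1 b=-90/109 c=1867/654 d=-943/1308
  seg 4: a=3 b=635/327 c=-481/327 d=481/2943
S(37/4) = 12447/6976

Δ: Δ0=-7, Δ1=6, Δ2=-4/3, Δ3=2, Δ4=-1
row 1: diag=4, rhs=78; c'=1/4, d'=39/2
row 2: denom=8−1·1/4=31/4; d'=(-44−1·39/2)/(31/4)=-254/31
row 3: denom=10−3·12/31=274/31; d'=(20−3·-254/31)/(274/31)=691/137
row 4: denom=10−2·31/137=1308/137; d'=(-18−2·691/137)/(1308/137)=-962/327
back: M4=-962/327
back: M3=691/137−31/137·-962/327=1867/327
back: M2=-254/31−12/31·1867/327=-1134/109
back: M1=39/2−1/4·-1134/109=2409/109
M: M0=0, M1=2409/109, M2=-1134/109, M3=1867/327, M4=-962/327, M5=0
seg 0: a=4, c=M0/2=0, d=(M1−M0)/(6·1)=803/218, b=Δ0−h0·(2M0+M1)/6=-2329/218
seg 1: a=-3, c=M1/2=2409/218, d=(M2−M1)/(6·1)=-1181/218, b=Δ1−h1·(2M1+M2)/6=40/109
seg 2: a=3, c=M2/2=-567/109, d=(M3−M2)/(6·3)=5269/5886, b=Δ2−h2·(2M2+M3)/6=1355/218
seg 3: a=-1, c=M3/2=1867/654, d=(M4−M3)/(6·2)=-943/1308, b=Δ3−h3·(2M3+M4)/6=-90/109
seg 4: a=3, c=M4/2=-481/327, d=(M5−M4)/(6·3)=481/2943, b=Δ4−h4·(2M4+M5)/6=635/327
t_q=37/4 → seg 4, τ=9/4; S=3+635/327·τ+-481/327·τ²+481/2943·τ³=12447/6976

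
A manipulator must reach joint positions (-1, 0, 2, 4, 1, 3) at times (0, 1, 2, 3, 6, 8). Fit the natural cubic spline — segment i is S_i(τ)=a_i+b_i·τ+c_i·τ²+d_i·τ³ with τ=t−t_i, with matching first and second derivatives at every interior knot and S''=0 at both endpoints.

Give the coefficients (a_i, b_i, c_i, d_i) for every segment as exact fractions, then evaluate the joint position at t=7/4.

  seg 0: a=-1 b=787/1025 c=0 d=238/1025
  seg 1: a=0 b=1501/1025 c=714/1025 d=-33/205
  seg 2: a=2 b=2434/1025 c=219/1025 d=-603/1025
  seg 3: a=4 b=1063/1025 c=-318/205 d=298/1025
  seg 4: a=1 b=-431/1025 c=1092/1025 d=-182/1025
S(7/4) = 93297/65600

Δ: Δ0=1, Δ1=2, Δ2=2, Δ3=-1, Δ4=1
row 1: diag=4, rhs=6; c'=1/4, d'=3/2
row 2: denom=4−1·1/4=15/4; d'=(0−1·3/2)/(15/4)=-2/5
row 3: denom=8−1·4/15=116/15; d'=(-18−1·-2/5)/(116/15)=-66/29
row 4: denom=10−3·45/116=1025/116; d'=(12−3·-66/29)/(1025/116)=2184/1025
back: M4=2184/1025
back: M3=-66/29−45/116·2184/1025=-636/205
back: M2=-2/5−4/15·-636/205=438/1025
back: M1=3/2−1/4·438/1025=1428/1025
M: M0=0, M1=1428/1025, M2=438/1025, M3=-636/205, M4=2184/1025, M5=0
seg 0: a=-1, c=M0/2=0, d=(M1−M0)/(6·1)=238/1025, b=Δ0−h0·(2M0+M1)/6=787/1025
seg 1: a=0, c=M1/2=714/1025, d=(M2−M1)/(6·1)=-33/205, b=Δ1−h1·(2M1+M2)/6=1501/1025
seg 2: a=2, c=M2/2=219/1025, d=(M3−M2)/(6·1)=-603/1025, b=Δ2−h2·(2M2+M3)/6=2434/1025
seg 3: a=4, c=M3/2=-318/205, d=(M4−M3)/(6·3)=298/1025, b=Δ3−h3·(2M3+M4)/6=1063/1025
seg 4: a=1, c=M4/2=1092/1025, d=(M5−M4)/(6·2)=-182/1025, b=Δ4−h4·(2M4+M5)/6=-431/1025
t_q=7/4 → seg 1, τ=3/4; S=0+1501/1025·τ+714/1025·τ²+-33/205·τ³=93297/65600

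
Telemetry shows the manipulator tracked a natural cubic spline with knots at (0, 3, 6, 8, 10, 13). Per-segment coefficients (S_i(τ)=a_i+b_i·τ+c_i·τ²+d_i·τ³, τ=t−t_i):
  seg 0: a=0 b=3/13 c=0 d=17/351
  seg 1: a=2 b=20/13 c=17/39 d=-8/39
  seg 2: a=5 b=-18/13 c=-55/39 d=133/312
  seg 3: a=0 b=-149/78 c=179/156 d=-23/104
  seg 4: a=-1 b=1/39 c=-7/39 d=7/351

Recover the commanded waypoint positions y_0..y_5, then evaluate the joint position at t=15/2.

y_0 = S_0(0) = a_0 = 0
y_1 = S_1(0) = a_1 = 2
y_2 = S_2(0) = a_2 = 5
y_3 = S_3(0) = a_3 = 0
y_4 = S_4(0) = a_4 = -1
y_5 = S_4(3) = -2
t_q=15/2 is in segment 2 (τ=3/2); S_2(τ)=989/832

y_0=0 y_1=2 y_2=5 y_3=0 y_4=-1 y_5=-2
S(15/2) = 989/832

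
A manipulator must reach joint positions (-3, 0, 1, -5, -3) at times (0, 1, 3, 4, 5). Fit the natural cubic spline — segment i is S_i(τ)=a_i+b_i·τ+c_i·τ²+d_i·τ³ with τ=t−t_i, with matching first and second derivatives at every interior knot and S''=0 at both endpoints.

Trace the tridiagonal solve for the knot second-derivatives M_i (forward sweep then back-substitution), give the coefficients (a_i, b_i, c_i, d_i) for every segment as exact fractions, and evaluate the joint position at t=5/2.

  seg 0: a=-3 b=711/244 c=0 d=21/244
  seg 1: a=0 b=387/122 c=63/244 d=-389/488
  seg 2: a=1 b=-327/61 c=-276/61 d=237/61
  seg 3: a=-5 b=-168/61 c=435/61 d=-145/61
S(5/2) = 10341/3904

Δ: Δ0=3, Δ1=1/2, Δ2=-6, Δ3=2
row 1: diag=6, rhs=-15; c'=1/3, d'=-5/2
row 2: denom=6−2·1/3=16/3; d'=(-39−2·-5/2)/(16/3)=-51/8
row 3: denom=4−1·3/16=61/16; d'=(48−1·-51/8)/(61/16)=870/61
back: M3=870/61
back: M2=-51/8−3/16·870/61=-552/61
back: M1=-5/2−1/3·-552/61=63/122
M: M0=0, M1=63/122, M2=-552/61, M3=870/61, M4=0
seg 0: a=-3, c=M0/2=0, d=(M1−M0)/(6·1)=21/244, b=Δ0−h0·(2M0+M1)/6=711/244
seg 1: a=0, c=M1/2=63/244, d=(M2−M1)/(6·2)=-389/488, b=Δ1−h1·(2M1+M2)/6=387/122
seg 2: a=1, c=M2/2=-276/61, d=(M3−M2)/(6·1)=237/61, b=Δ2−h2·(2M2+M3)/6=-327/61
seg 3: a=-5, c=M3/2=435/61, d=(M4−M3)/(6·1)=-145/61, b=Δ3−h3·(2M3+M4)/6=-168/61
t_q=5/2 → seg 1, τ=3/2; S=0+387/122·τ+63/244·τ²+-389/488·τ³=10341/3904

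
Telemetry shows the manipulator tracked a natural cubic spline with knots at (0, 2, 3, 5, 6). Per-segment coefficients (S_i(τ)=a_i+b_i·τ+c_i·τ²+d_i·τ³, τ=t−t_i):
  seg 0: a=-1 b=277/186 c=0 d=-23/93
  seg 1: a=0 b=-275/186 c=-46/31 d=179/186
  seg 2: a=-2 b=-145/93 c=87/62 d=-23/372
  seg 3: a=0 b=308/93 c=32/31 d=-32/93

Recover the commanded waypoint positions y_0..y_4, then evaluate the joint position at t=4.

y_0=-1 y_1=0 y_2=-2 y_3=0 y_4=4
S(4) = -275/124

y_0 = S_0(0) = a_0 = -1
y_1 = S_1(0) = a_1 = 0
y_2 = S_2(0) = a_2 = -2
y_3 = S_3(0) = a_3 = 0
y_4 = S_3(1) = 4
t_q=4 is in segment 2 (τ=1); S_2(τ)=-275/124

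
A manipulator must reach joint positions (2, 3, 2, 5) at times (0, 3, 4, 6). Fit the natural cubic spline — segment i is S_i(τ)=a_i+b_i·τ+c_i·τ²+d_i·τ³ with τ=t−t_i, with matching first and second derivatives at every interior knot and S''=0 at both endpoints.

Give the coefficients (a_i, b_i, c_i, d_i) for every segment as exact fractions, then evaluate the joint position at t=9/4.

  seg 0: a=2 b=283/282 c=0 d=-7/94
  seg 1: a=3 b=-142/141 c=-63/94 d=191/282
  seg 2: a=2 b=-89/282 c=64/47 d=-32/141
S(9/4) = 20513/6016

Δ: Δ0=1/3, Δ1=-1, Δ2=3/2
row 1: diag=8, rhs=-8; c'=1/8, d'=-1
row 2: denom=6−1·1/8=47/8; d'=(15−1·-1)/(47/8)=128/47
back: M2=128/47
back: M1=-1−1/8·128/47=-63/47
M: M0=0, M1=-63/47, M2=128/47, M3=0
seg 0: a=2, c=M0/2=0, d=(M1−M0)/(6·3)=-7/94, b=Δ0−h0·(2M0+M1)/6=283/282
seg 1: a=3, c=M1/2=-63/94, d=(M2−M1)/(6·1)=191/282, b=Δ1−h1·(2M1+M2)/6=-142/141
seg 2: a=2, c=M2/2=64/47, d=(M3−M2)/(6·2)=-32/141, b=Δ2−h2·(2M2+M3)/6=-89/282
t_q=9/4 → seg 0, τ=9/4; S=2+283/282·τ+0·τ²+-7/94·τ³=20513/6016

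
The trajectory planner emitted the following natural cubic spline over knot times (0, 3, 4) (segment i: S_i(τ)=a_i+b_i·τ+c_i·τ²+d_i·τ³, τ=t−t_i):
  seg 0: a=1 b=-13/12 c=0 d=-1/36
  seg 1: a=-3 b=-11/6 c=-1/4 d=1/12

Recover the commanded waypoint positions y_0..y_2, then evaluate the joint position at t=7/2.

y_0 = S_0(0) = a_0 = 1
y_1 = S_1(0) = a_1 = -3
y_2 = S_1(1) = -5
t_q=7/2 is in segment 1 (τ=1/2); S_1(τ)=-127/32

y_0=1 y_1=-3 y_2=-5
S(7/2) = -127/32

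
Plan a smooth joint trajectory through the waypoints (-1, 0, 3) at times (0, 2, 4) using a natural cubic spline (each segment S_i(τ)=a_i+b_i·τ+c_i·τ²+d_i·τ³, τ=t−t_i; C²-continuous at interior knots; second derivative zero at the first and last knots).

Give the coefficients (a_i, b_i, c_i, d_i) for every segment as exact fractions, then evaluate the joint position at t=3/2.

Δ: Δ0=1/2, Δ1=3/2
row 1: diag=8, rhs=6; c'=1/4, d'=3/4
back: M1=3/4
M: M0=0, M1=3/4, M2=0
seg 0: a=-1, c=M0/2=0, d=(M1−M0)/(6·2)=1/16, b=Δ0−h0·(2M0+M1)/6=1/4
seg 1: a=0, c=M1/2=3/8, d=(M2−M1)/(6·2)=-1/16, b=Δ1−h1·(2M1+M2)/6=1
t_q=3/2 → seg 0, τ=3/2; S=-1+1/4·τ+0·τ²+1/16·τ³=-53/128

  seg 0: a=-1 b=1/4 c=0 d=1/16
  seg 1: a=0 b=1 c=3/8 d=-1/16
S(3/2) = -53/128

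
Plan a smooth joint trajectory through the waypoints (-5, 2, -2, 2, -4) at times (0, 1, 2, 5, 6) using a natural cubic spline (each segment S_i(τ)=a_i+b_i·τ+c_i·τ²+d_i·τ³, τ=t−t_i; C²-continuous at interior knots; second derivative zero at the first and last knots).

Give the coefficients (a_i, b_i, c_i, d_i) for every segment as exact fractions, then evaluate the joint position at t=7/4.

  seg 0: a=-5 b=6461/636 c=0 d=-2009/636
  seg 1: a=2 b=217/318 c=-2009/212 d=3049/636
  seg 2: a=-2 b=-2473/636 c=260/53 d=-671/636
  seg 3: a=2 b=-935/318 c=-973/212 d=973/636
S(7/4) = -10803/13568

Δ: Δ0=7, Δ1=-4, Δ2=4/3, Δ3=-6
row 1: diag=4, rhs=-66; c'=1/4, d'=-33/2
row 2: denom=8−1·1/4=31/4; d'=(32−1·-33/2)/(31/4)=194/31
row 3: denom=8−3·12/31=212/31; d'=(-44−3·194/31)/(212/31)=-973/106
back: M3=-973/106
back: M2=194/31−12/31·-973/106=520/53
back: M1=-33/2−1/4·520/53=-2009/106
M: M0=0, M1=-2009/106, M2=520/53, M3=-973/106, M4=0
seg 0: a=-5, c=M0/2=0, d=(M1−M0)/(6·1)=-2009/636, b=Δ0−h0·(2M0+M1)/6=6461/636
seg 1: a=2, c=M1/2=-2009/212, d=(M2−M1)/(6·1)=3049/636, b=Δ1−h1·(2M1+M2)/6=217/318
seg 2: a=-2, c=M2/2=260/53, d=(M3−M2)/(6·3)=-671/636, b=Δ2−h2·(2M2+M3)/6=-2473/636
seg 3: a=2, c=M3/2=-973/212, d=(M4−M3)/(6·1)=973/636, b=Δ3−h3·(2M3+M4)/6=-935/318
t_q=7/4 → seg 1, τ=3/4; S=2+217/318·τ+-2009/212·τ²+3049/636·τ³=-10803/13568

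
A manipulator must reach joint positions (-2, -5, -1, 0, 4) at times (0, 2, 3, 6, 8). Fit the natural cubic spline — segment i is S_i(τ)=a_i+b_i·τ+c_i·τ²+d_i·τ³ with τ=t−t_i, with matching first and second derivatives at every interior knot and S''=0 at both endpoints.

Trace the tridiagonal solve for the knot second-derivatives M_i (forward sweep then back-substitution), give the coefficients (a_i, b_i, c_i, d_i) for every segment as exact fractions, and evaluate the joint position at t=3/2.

  seg 0: a=-2 b=-4465/1248 c=0 d=2593/4992
  seg 1: a=-5 b=1657/624 c=2593/832 d=-4423/2496
  seg 2: a=-1 b=8917/2496 c=-915/416 d=215/576
  seg 3: a=0 b=283/624 c=965/832 d=-965/4992
S(3/2) = -74727/13312

Δ: Δ0=-3/2, Δ1=4, Δ2=1/3, Δ3=2
row 1: diag=6, rhs=33; c'=1/6, d'=11/2
row 2: denom=8−1·1/6=47/6; d'=(-22−1·11/2)/(47/6)=-165/47
row 3: denom=10−3·18/47=416/47; d'=(10−3·-165/47)/(416/47)=965/416
back: M3=965/416
back: M2=-165/47−18/47·965/416=-915/208
back: M1=11/2−1/6·-915/208=2593/416
M: M0=0, M1=2593/416, M2=-915/208, M3=965/416, M4=0
seg 0: a=-2, c=M0/2=0, d=(M1−M0)/(6·2)=2593/4992, b=Δ0−h0·(2M0+M1)/6=-4465/1248
seg 1: a=-5, c=M1/2=2593/832, d=(M2−M1)/(6·1)=-4423/2496, b=Δ1−h1·(2M1+M2)/6=1657/624
seg 2: a=-1, c=M2/2=-915/416, d=(M3−M2)/(6·3)=215/576, b=Δ2−h2·(2M2+M3)/6=8917/2496
seg 3: a=0, c=M3/2=965/832, d=(M4−M3)/(6·2)=-965/4992, b=Δ3−h3·(2M3+M4)/6=283/624
t_q=3/2 → seg 0, τ=3/2; S=-2+-4465/1248·τ+0·τ²+2593/4992·τ³=-74727/13312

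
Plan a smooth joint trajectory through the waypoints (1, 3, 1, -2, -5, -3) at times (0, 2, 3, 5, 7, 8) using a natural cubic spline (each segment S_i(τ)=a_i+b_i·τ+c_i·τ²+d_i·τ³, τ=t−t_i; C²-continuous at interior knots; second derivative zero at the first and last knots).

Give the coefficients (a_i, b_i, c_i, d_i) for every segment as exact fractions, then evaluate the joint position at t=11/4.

  seg 0: a=1 b=727/349 c=0 d=-189/698
  seg 1: a=3 b=-407/349 c=-567/349 d=276/349
  seg 2: a=1 b=-713/349 c=261/349 d=-665/2792
  seg 3: a=-2 b=-1333/698 c=-951/1396 d=1237/2792
  seg 4: a=-5 b=238/349 c=690/349 d=-230/349
S(11/4) = 2157/1396

Δ: Δ0=1, Δ1=-2, Δ2=-3/2, Δ3=-3/2, Δ4=2
row 1: diag=6, rhs=-18; c'=1/6, d'=-3
row 2: denom=6−1·1/6=35/6; d'=(3−1·-3)/(35/6)=36/35
row 3: denom=8−2·12/35=256/35; d'=(0−2·36/35)/(256/35)=-9/32
row 4: denom=6−2·35/128=349/64; d'=(21−2·-9/32)/(349/64)=1380/349
back: M4=1380/349
back: M3=-9/32−35/128·1380/349=-951/698
back: M2=36/35−12/35·-951/698=522/349
back: M1=-3−1/6·522/349=-1134/349
M: M0=0, M1=-1134/349, M2=522/349, M3=-951/698, M4=1380/349, M5=0
seg 0: a=1, c=M0/2=0, d=(M1−M0)/(6·2)=-189/698, b=Δ0−h0·(2M0+M1)/6=727/349
seg 1: a=3, c=M1/2=-567/349, d=(M2−M1)/(6·1)=276/349, b=Δ1−h1·(2M1+M2)/6=-407/349
seg 2: a=1, c=M2/2=261/349, d=(M3−M2)/(6·2)=-665/2792, b=Δ2−h2·(2M2+M3)/6=-713/349
seg 3: a=-2, c=M3/2=-951/1396, d=(M4−M3)/(6·2)=1237/2792, b=Δ3−h3·(2M3+M4)/6=-1333/698
seg 4: a=-5, c=M4/2=690/349, d=(M5−M4)/(6·1)=-230/349, b=Δ4−h4·(2M4+M5)/6=238/349
t_q=11/4 → seg 1, τ=3/4; S=3+-407/349·τ+-567/349·τ²+276/349·τ³=2157/1396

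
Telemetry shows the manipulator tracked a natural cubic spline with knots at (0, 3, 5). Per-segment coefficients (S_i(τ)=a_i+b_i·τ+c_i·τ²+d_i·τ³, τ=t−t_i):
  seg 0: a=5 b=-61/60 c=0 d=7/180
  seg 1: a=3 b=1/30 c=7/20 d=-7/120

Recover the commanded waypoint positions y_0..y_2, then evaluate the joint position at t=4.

y_0 = S_0(0) = a_0 = 5
y_1 = S_1(0) = a_1 = 3
y_2 = S_1(2) = 4
t_q=4 is in segment 1 (τ=1); S_1(τ)=133/40

y_0=5 y_1=3 y_2=4
S(4) = 133/40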